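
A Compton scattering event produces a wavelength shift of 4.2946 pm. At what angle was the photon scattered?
140.36°

From the Compton formula Δλ = λ_C(1 - cos θ), we can solve for θ:

cos θ = 1 - Δλ/λ_C

Given:
- Δλ = 4.2946 pm
- λ_C = h/(m_e·c) ≈ 2.42631024 pm

cos θ = 1 - 4.2946/2.42631024
cos θ = 1 - 1.770013
cos θ = -0.770013

θ = arccos(-0.770013)
θ = 140.36°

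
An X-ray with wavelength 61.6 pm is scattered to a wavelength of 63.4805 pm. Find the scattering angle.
77.00°

First find the wavelength shift:
Δλ = λ' - λ = 63.4805 - 61.6 = 1.8805 pm

Using Δλ = λ_C(1 - cos θ), with λ_C = h/(m_e·c) ≈ 2.42631024 pm:
cos θ = 1 - Δλ/λ_C
cos θ = 1 - 1.8805/2.42631024
cos θ = 0.224955

θ = arccos(0.224955)
θ = 77.00°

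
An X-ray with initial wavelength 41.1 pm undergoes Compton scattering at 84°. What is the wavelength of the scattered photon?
43.2727 pm

Using the Compton scattering formula:
λ' = λ + Δλ = λ + λ_C(1 - cos θ)

Given:
- Initial wavelength λ = 41.1 pm
- Scattering angle θ = 84°
- Compton wavelength λ_C ≈ 2.4263 pm

Calculate the shift:
Δλ = 2.4263 × (1 - cos(84°))
Δλ = 2.4263 × 0.8955
Δλ = 2.1727 pm

Final wavelength:
λ' = 41.1 + 2.1727 = 43.2727 pm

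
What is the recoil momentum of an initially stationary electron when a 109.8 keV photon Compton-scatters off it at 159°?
9.8510e-23 kg·m/s

The electron is initially at rest, so by conservation of momentum:
p⃗_e = p⃗₀ − p⃗'  (incident photon momentum minus scattered photon momentum)

Photon momentum magnitudes (p = h/λ = E/c):
λ₀ = hc/E₀ = 11.2918 pm → p₀ = h/λ₀ = 5.8680e-23 kg·m/s
Δλ = λ_C(1 − cos 159°) = 4.6915 pm
λ' = 15.9833 pm → p' = h/λ' = 4.1456e-23 kg·m/s

The scattered photon makes angle θ = 159° with the incident direction, so by the law of cosines:
|p⃗_e|² = p₀² + p'² − 2p₀p'cos θ
|p⃗_e|² = (5.8680e-23)² + (4.1456e-23)² − 2·5.8680e-23·4.1456e-23·cos(159°)
|p⃗_e| = 9.8510e-23 kg·m/s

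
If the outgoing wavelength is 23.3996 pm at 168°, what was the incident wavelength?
18.6000 pm

From λ' = λ + Δλ, we have λ = λ' - Δλ

First calculate the Compton shift:
Δλ = λ_C(1 - cos θ)
Δλ = 2.4263 × (1 - cos(168°))
Δλ = 2.4263 × 1.9781
Δλ = 4.7996 pm

Initial wavelength:
λ = λ' - Δλ
λ = 23.3996 - 4.7996
λ = 18.6000 pm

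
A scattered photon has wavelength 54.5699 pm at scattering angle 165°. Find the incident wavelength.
49.8000 pm

From λ' = λ + Δλ, we have λ = λ' - Δλ

First calculate the Compton shift:
Δλ = λ_C(1 - cos θ)
Δλ = 2.4263 × (1 - cos(165°))
Δλ = 2.4263 × 1.9659
Δλ = 4.7699 pm

Initial wavelength:
λ = λ' - Δλ
λ = 54.5699 - 4.7699
λ = 49.8000 pm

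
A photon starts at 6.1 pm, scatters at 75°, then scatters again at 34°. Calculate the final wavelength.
8.3131 pm

Apply Compton shift twice:

First scattering at θ₁ = 75°:
Δλ₁ = λ_C(1 - cos(75°))
Δλ₁ = 2.4263 × 0.7412
Δλ₁ = 1.7983 pm

After first scattering:
λ₁ = 6.1 + 1.7983 = 7.8983 pm

Second scattering at θ₂ = 34°:
Δλ₂ = λ_C(1 - cos(34°))
Δλ₂ = 2.4263 × 0.1710
Δλ₂ = 0.4148 pm

Final wavelength:
λ₂ = 7.8983 + 0.4148 = 8.3131 pm

Total shift: Δλ_total = 1.7983 + 0.4148 = 2.2131 pm

(Intermediate values are shown rounded; full precision is carried through to the final answer.)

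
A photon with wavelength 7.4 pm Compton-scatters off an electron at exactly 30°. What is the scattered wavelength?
7.7251 pm

Using the Compton formula: λ' = λ + λ_C(1 − cos θ)

For θ = 30°, cos θ = √3/2 (exact) ≈ 0.8660, so:
1 − cos 30° = 1 − (√3/2) ≈ 0.1340

Δλ = λ_C × 0.1340 = 2.4263 × 0.1340 = 0.3251 pm

λ' = 7.4 + 0.3251 = 7.7251 pm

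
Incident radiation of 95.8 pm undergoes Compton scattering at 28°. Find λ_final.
96.0840 pm

Using the Compton scattering formula:
λ' = λ + Δλ = λ + λ_C(1 - cos θ)

Given:
- Initial wavelength λ = 95.8 pm
- Scattering angle θ = 28°
- Compton wavelength λ_C ≈ 2.4263 pm

Calculate the shift:
Δλ = 2.4263 × (1 - cos(28°))
Δλ = 2.4263 × 0.1171
Δλ = 0.2840 pm

Final wavelength:
λ' = 95.8 + 0.2840 = 96.0840 pm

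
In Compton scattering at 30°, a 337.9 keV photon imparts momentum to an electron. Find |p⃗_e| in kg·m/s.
9.0790e-23 kg·m/s

The electron is initially at rest, so by conservation of momentum:
p⃗_e = p⃗₀ − p⃗'  (incident photon momentum minus scattered photon momentum)

Photon momentum magnitudes (p = h/λ = E/c):
λ₀ = hc/E₀ = 3.6693 pm → p₀ = h/λ₀ = 1.8058e-22 kg·m/s
Δλ = λ_C(1 − cos 30°) = 0.3251 pm
λ' = 3.9943 pm → p' = h/λ' = 1.6589e-22 kg·m/s

The scattered photon makes angle θ = 30° with the incident direction, so by the law of cosines:
|p⃗_e|² = p₀² + p'² − 2p₀p'cos θ
|p⃗_e|² = (1.8058e-22)² + (1.6589e-22)² − 2·1.8058e-22·1.6589e-22·cos(30°)
|p⃗_e| = 9.0790e-23 kg·m/s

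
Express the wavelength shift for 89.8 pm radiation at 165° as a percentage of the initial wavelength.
5.3117%

Calculate the Compton shift:
Δλ = λ_C(1 - cos(165°))
Δλ = 2.4263 × (1 - cos(165°))
Δλ = 2.4263 × 1.9659
Δλ = 4.7699 pm

Percentage change:
(Δλ/λ₀) × 100 = (4.7699/89.8) × 100
= 5.3117%

(Intermediate values are shown rounded; full precision is carried through to the final answer.)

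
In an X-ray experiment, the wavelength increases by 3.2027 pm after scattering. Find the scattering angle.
108.66°

From the Compton formula Δλ = λ_C(1 - cos θ), we can solve for θ:

cos θ = 1 - Δλ/λ_C

Given:
- Δλ = 3.2027 pm
- λ_C = h/(m_e·c) ≈ 2.42631024 pm

cos θ = 1 - 3.2027/2.42631024
cos θ = 1 - 1.319988
cos θ = -0.319988

θ = arccos(-0.319988)
θ = 108.66°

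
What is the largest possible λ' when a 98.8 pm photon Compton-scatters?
103.6526 pm (at θ = 180°)

The Compton shift is Δλ = λ_C(1 − cos θ).

Since cos θ ranges from −1 to 1, the factor (1 − cos θ) ranges from 0 to 2; the maximum shift occurs at θ = 180° (backscattering):
Δλ_max = 2λ_C = 2 × 2.4263 pm = 4.8526 pm

Maximum scattered wavelength:
λ'_max = λ₀ + Δλ_max = 98.8 + 4.8526 = 103.6526 pm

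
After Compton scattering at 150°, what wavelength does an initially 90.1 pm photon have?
94.6276 pm

Using the Compton formula: λ' = λ + λ_C(1 − cos θ)

For θ = 150°, cos θ = -√3/2 (exact) ≈ -0.8660, so:
1 − cos 150° = 1 − (-√3/2) ≈ 1.8660

Δλ = λ_C × 1.8660 = 2.4263 × 1.8660 = 4.5276 pm

λ' = 90.1 + 4.5276 = 94.6276 pm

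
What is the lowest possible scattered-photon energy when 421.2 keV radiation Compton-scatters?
159.0313 keV (at θ = 180°)

The scattered photon has minimum energy when its wavelength is maximum, i.e., when the Compton shift Δλ = λ_C(1 − cos θ) is maximum. This occurs at θ = 180° (backscattering), giving Δλ_max = 2λ_C = 4.8526 pm.

Initial wavelength: λ₀ = hc/E₀ = 2.9436 pm
Maximum final wavelength: λ'_max = λ₀ + 2λ_C = 2.9436 + 4.8526 = 7.7962 pm
Minimum final energy: E'_min = hc/λ'_max = 159.0313 keV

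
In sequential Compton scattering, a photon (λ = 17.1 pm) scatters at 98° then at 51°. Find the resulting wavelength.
20.7634 pm

Apply Compton shift twice:

First scattering at θ₁ = 98°:
Δλ₁ = λ_C(1 - cos(98°))
Δλ₁ = 2.4263 × 1.1392
Δλ₁ = 2.7640 pm

After first scattering:
λ₁ = 17.1 + 2.7640 = 19.8640 pm

Second scattering at θ₂ = 51°:
Δλ₂ = λ_C(1 - cos(51°))
Δλ₂ = 2.4263 × 0.3707
Δλ₂ = 0.8994 pm

Final wavelength:
λ₂ = 19.8640 + 0.8994 = 20.7634 pm

Total shift: Δλ_total = 2.7640 + 0.8994 = 3.6634 pm

(Intermediate values are shown rounded; full precision is carried through to the final answer.)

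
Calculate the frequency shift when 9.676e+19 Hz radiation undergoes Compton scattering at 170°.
5.888e+19 Hz (decrease)

Convert frequency to wavelength (c = 299792458 m/s):
λ₀ = c/f₀ = 299792458/9.676e+19 = 3.0983098e-12 m = 3.0983 pm

Calculate Compton shift:
Δλ = λ_C(1 - cos(170°)) = 4.8158 pm

Final wavelength:
λ' = λ₀ + Δλ = 3.0983 + 4.8158 = 7.9141 pm

Final frequency:
f' = c/λ' = 299792458/7.9140692e-12 = 3.7880950e+19 Hz

Frequency shift (decrease):
Δf = f₀ - f' = 9.676e+19 - 3.7880950e+19 = 5.888e+19 Hz

(Intermediate values are shown rounded; full precision is carried through to the final answer.)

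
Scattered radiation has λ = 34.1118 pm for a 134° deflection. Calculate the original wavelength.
30.0000 pm

From λ' = λ + Δλ, we have λ = λ' - Δλ

First calculate the Compton shift:
Δλ = λ_C(1 - cos θ)
Δλ = 2.4263 × (1 - cos(134°))
Δλ = 2.4263 × 1.6947
Δλ = 4.1118 pm

Initial wavelength:
λ = λ' - Δλ
λ = 34.1118 - 4.1118
λ = 30.0000 pm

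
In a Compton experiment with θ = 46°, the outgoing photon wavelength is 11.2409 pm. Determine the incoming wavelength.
10.5000 pm

From λ' = λ + Δλ, we have λ = λ' - Δλ

First calculate the Compton shift:
Δλ = λ_C(1 - cos θ)
Δλ = 2.4263 × (1 - cos(46°))
Δλ = 2.4263 × 0.3053
Δλ = 0.7409 pm

Initial wavelength:
λ = λ' - Δλ
λ = 11.2409 - 0.7409
λ = 10.5000 pm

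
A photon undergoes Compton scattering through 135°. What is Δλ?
4.1420 pm

Using the Compton scattering formula:
Δλ = λ_C(1 - cos θ)

where λ_C = h/(m_e·c) ≈ 2.4263 pm is the Compton wavelength of an electron.

For θ = 135°:
cos(135°) = -0.7071
1 - cos(135°) = 1.7071

Δλ = 2.4263 × 1.7071
Δλ = 4.1420 pm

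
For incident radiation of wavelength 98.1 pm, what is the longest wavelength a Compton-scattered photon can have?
102.9526 pm (at θ = 180°)

The Compton shift is Δλ = λ_C(1 − cos θ).

Since cos θ ranges from −1 to 1, the factor (1 − cos θ) ranges from 0 to 2; the maximum shift occurs at θ = 180° (backscattering):
Δλ_max = 2λ_C = 2 × 2.4263 pm = 4.8526 pm

Maximum scattered wavelength:
λ'_max = λ₀ + Δλ_max = 98.1 + 4.8526 = 102.9526 pm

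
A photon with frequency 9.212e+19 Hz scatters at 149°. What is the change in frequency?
5.349e+19 Hz (decrease)

Convert frequency to wavelength (c = 299792458 m/s):
λ₀ = c/f₀ = 299792458/9.212e+19 = 3.2543688e-12 m = 3.2544 pm

Calculate Compton shift:
Δλ = λ_C(1 - cos(149°)) = 4.5061 pm

Final wavelength:
λ' = λ₀ + Δλ = 3.2544 + 4.5061 = 7.7604 pm

Final frequency:
f' = c/λ' = 299792458/7.7604329e-12 = 3.8630894e+19 Hz

Frequency shift (decrease):
Δf = f₀ - f' = 9.212e+19 - 3.8630894e+19 = 5.349e+19 Hz

(Intermediate values are shown rounded; full precision is carried through to the final answer.)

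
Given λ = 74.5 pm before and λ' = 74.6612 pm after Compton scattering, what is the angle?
21.00°

First find the wavelength shift:
Δλ = λ' - λ = 74.6612 - 74.5 = 0.1612 pm

Using Δλ = λ_C(1 - cos θ), with λ_C = h/(m_e·c) ≈ 2.42631024 pm:
cos θ = 1 - Δλ/λ_C
cos θ = 1 - 0.1612/2.42631024
cos θ = 0.933562

θ = arccos(0.933562)
θ = 21.00°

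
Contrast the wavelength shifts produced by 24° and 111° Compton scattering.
111° produces the larger shift by a factor of 15.712

Calculate both shifts using Δλ = λ_C(1 - cos θ):

For θ₁ = 24°:
Δλ₁ = 2.4263 × (1 - cos(24°))
Δλ₁ = 2.4263 × 0.0865
Δλ₁ = 0.2098 pm

For θ₂ = 111°:
Δλ₂ = 2.4263 × (1 - cos(111°))
Δλ₂ = 2.4263 × 1.3584
Δλ₂ = 3.2958 pm

The 111° angle produces the larger shift.
Ratio: 3.2958/0.2098 = 15.712

(Intermediate values are shown rounded; full precision is carried through to the final answer.)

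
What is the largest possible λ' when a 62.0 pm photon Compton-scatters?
66.8526 pm (at θ = 180°)

The Compton shift is Δλ = λ_C(1 − cos θ).

Since cos θ ranges from −1 to 1, the factor (1 − cos θ) ranges from 0 to 2; the maximum shift occurs at θ = 180° (backscattering):
Δλ_max = 2λ_C = 2 × 2.4263 pm = 4.8526 pm

Maximum scattered wavelength:
λ'_max = λ₀ + Δλ_max = 62.0 + 4.8526 = 66.8526 pm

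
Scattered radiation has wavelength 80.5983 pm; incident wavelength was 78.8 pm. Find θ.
75.00°

First find the wavelength shift:
Δλ = λ' - λ = 80.5983 - 78.8 = 1.7983 pm

Using Δλ = λ_C(1 - cos θ), with λ_C = h/(m_e·c) ≈ 2.42631024 pm:
cos θ = 1 - Δλ/λ_C
cos θ = 1 - 1.7983/2.42631024
cos θ = 0.258833

θ = arccos(0.258833)
θ = 75.00°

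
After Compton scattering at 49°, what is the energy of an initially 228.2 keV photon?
197.8162 keV

First convert energy to wavelength:
λ = hc/E, with hc ≈ 1239.842 keV·pm (i.e. 1239.842 eV·nm)

For E = 228.2 keV = 228200 eV:
λ = 1239.842 keV·pm / 228.2 keV
λ = 5.4331 pm

Calculate the Compton shift:
Δλ = λ_C(1 - cos(49°)) = 2.4263 × 0.3439
Δλ = 0.8345 pm

Final wavelength:
λ' = 5.4331 + 0.8345 = 6.2676 pm

Final energy:
E' = hc/λ' = 1239.842 / 6.2676 = 197.8162 keV

(Intermediate values are shown rounded; full precision is carried through to the final answer.)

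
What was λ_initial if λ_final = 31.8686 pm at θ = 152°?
27.3000 pm

From λ' = λ + Δλ, we have λ = λ' - Δλ

First calculate the Compton shift:
Δλ = λ_C(1 - cos θ)
Δλ = 2.4263 × (1 - cos(152°))
Δλ = 2.4263 × 1.8829
Δλ = 4.5686 pm

Initial wavelength:
λ = λ' - Δλ
λ = 31.8686 - 4.5686
λ = 27.3000 pm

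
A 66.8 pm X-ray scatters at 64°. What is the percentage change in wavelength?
2.0399%

Calculate the Compton shift:
Δλ = λ_C(1 - cos(64°))
Δλ = 2.4263 × (1 - cos(64°))
Δλ = 2.4263 × 0.5616
Δλ = 1.3627 pm

Percentage change:
(Δλ/λ₀) × 100 = (1.3627/66.8) × 100
= 2.0399%

(Intermediate values are shown rounded; full precision is carried through to the final answer.)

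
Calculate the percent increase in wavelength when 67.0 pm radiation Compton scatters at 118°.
5.3215%

Calculate the Compton shift:
Δλ = λ_C(1 - cos(118°))
Δλ = 2.4263 × (1 - cos(118°))
Δλ = 2.4263 × 1.4695
Δλ = 3.5654 pm

Percentage change:
(Δλ/λ₀) × 100 = (3.5654/67.0) × 100
= 5.3215%

(Intermediate values are shown rounded; full precision is carried through to the final answer.)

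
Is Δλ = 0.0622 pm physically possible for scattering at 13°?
Yes, consistent

Calculate the expected shift for θ = 13°:

Δλ_expected = λ_C(1 - cos(13°))
Δλ_expected = 2.4263 × (1 - cos(13°))
Δλ_expected = 2.4263 × 0.0256
Δλ_expected = 0.0622 pm

Given shift: 0.0622 pm
Expected shift: 0.0622 pm
Difference: 0.0000 pm

The values match. This is consistent with Compton scattering at the stated angle.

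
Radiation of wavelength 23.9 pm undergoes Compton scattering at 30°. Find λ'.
24.2251 pm

Using the Compton formula: λ' = λ + λ_C(1 − cos θ)

For θ = 30°, cos θ = √3/2 (exact) ≈ 0.8660, so:
1 − cos 30° = 1 − (√3/2) ≈ 0.1340

Δλ = λ_C × 0.1340 = 2.4263 × 0.1340 = 0.3251 pm

λ' = 23.9 + 0.3251 = 24.2251 pm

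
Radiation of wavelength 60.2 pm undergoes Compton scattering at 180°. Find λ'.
65.0526 pm

Using the Compton formula: λ' = λ + λ_C(1 − cos θ)

For θ = 180°, cos θ = -1 (exact) = -1.0000, so:
1 − cos 180° = 1 − (-1) = 2.0000

Δλ = λ_C × 2.0000 = 2.4263 × 2.0000 = 4.8526 pm

λ' = 60.2 + 4.8526 = 65.0526 pm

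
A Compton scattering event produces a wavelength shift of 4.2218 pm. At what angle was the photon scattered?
137.73°

From the Compton formula Δλ = λ_C(1 - cos θ), we can solve for θ:

cos θ = 1 - Δλ/λ_C

Given:
- Δλ = 4.2218 pm
- λ_C = h/(m_e·c) ≈ 2.42631024 pm

cos θ = 1 - 4.2218/2.42631024
cos θ = 1 - 1.740008
cos θ = -0.740008

θ = arccos(-0.740008)
θ = 137.73°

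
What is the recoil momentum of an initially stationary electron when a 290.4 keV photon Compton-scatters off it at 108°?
2.0135e-22 kg·m/s

The electron is initially at rest, so by conservation of momentum:
p⃗_e = p⃗₀ − p⃗'  (incident photon momentum minus scattered photon momentum)

Photon momentum magnitudes (p = h/λ = E/c):
λ₀ = hc/E₀ = 4.2694 pm → p₀ = h/λ₀ = 1.5520e-22 kg·m/s
Δλ = λ_C(1 − cos 108°) = 3.1761 pm
λ' = 7.4455 pm → p' = h/λ' = 8.8994e-23 kg·m/s

The scattered photon makes angle θ = 108° with the incident direction, so by the law of cosines:
|p⃗_e|² = p₀² + p'² − 2p₀p'cos θ
|p⃗_e|² = (1.5520e-22)² + (8.8994e-23)² − 2·1.5520e-22·8.8994e-23·cos(108°)
|p⃗_e| = 2.0135e-22 kg·m/s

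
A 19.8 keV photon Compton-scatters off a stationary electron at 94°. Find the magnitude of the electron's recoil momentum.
1.5173e-23 kg·m/s

The electron is initially at rest, so by conservation of momentum:
p⃗_e = p⃗₀ − p⃗'  (incident photon momentum minus scattered photon momentum)

Photon momentum magnitudes (p = h/λ = E/c):
λ₀ = hc/E₀ = 62.6183 pm → p₀ = h/λ₀ = 1.0582e-23 kg·m/s
Δλ = λ_C(1 − cos 94°) = 2.5956 pm
λ' = 65.2138 pm → p' = h/λ' = 1.0161e-23 kg·m/s

The scattered photon makes angle θ = 94° with the incident direction, so by the law of cosines:
|p⃗_e|² = p₀² + p'² − 2p₀p'cos θ
|p⃗_e|² = (1.0582e-23)² + (1.0161e-23)² − 2·1.0582e-23·1.0161e-23·cos(94°)
|p⃗_e| = 1.5173e-23 kg·m/s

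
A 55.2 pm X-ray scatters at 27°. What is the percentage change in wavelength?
0.4791%

Calculate the Compton shift:
Δλ = λ_C(1 - cos(27°))
Δλ = 2.4263 × (1 - cos(27°))
Δλ = 2.4263 × 0.1090
Δλ = 0.2645 pm

Percentage change:
(Δλ/λ₀) × 100 = (0.2645/55.2) × 100
= 0.4791%

(Intermediate values are shown rounded; full precision is carried through to the final answer.)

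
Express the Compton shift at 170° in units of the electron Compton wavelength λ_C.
1.9848 λ_C

The Compton shift formula is:
Δλ = λ_C(1 - cos θ)

Dividing both sides by λ_C:
Δλ/λ_C = 1 - cos θ

For θ = 170°:
Δλ/λ_C = 1 - cos(170°)
Δλ/λ_C = 1 - -0.9848
Δλ/λ_C = 1.9848

This means the shift is 1.9848 × λ_C = 4.8158 pm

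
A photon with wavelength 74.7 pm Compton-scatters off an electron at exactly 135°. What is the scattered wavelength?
78.8420 pm

Using the Compton formula: λ' = λ + λ_C(1 − cos θ)

For θ = 135°, cos θ = -√2/2 (exact) ≈ -0.7071, so:
1 − cos 135° = 1 − (-√2/2) ≈ 1.7071

Δλ = λ_C × 1.7071 = 2.4263 × 1.7071 = 4.1420 pm

λ' = 74.7 + 4.1420 = 78.8420 pm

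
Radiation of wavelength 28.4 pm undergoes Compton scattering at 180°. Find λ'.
33.2526 pm

Using the Compton formula: λ' = λ + λ_C(1 − cos θ)

For θ = 180°, cos θ = -1 (exact) = -1.0000, so:
1 − cos 180° = 1 − (-1) = 2.0000

Δλ = λ_C × 2.0000 = 2.4263 × 2.0000 = 4.8526 pm

λ' = 28.4 + 4.8526 = 33.2526 pm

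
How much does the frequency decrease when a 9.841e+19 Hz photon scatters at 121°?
5.381e+19 Hz (decrease)

Convert frequency to wavelength (c = 299792458 m/s):
λ₀ = c/f₀ = 299792458/9.841e+19 = 3.0463617e-12 m = 3.0464 pm

Calculate Compton shift:
Δλ = λ_C(1 - cos(121°)) = 3.6760 pm

Final wavelength:
λ' = λ₀ + Δλ = 3.0464 + 3.6760 = 6.7223 pm

Final frequency:
f' = c/λ' = 299792458/6.7223141e-12 = 4.4596615e+19 Hz

Frequency shift (decrease):
Δf = f₀ - f' = 9.841e+19 - 4.4596615e+19 = 5.381e+19 Hz

(Intermediate values are shown rounded; full precision is carried through to the final answer.)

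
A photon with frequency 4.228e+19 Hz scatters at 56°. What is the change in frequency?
5.542e+18 Hz (decrease)

Convert frequency to wavelength (c = 299792458 m/s):
λ₀ = c/f₀ = 299792458/4.228e+19 = 7.0906447e-12 m = 7.0906 pm

Calculate Compton shift:
Δλ = λ_C(1 - cos(56°)) = 1.0695 pm

Final wavelength:
λ' = λ₀ + Δλ = 7.0906 + 1.0695 = 8.1602 pm

Final frequency:
f' = c/λ' = 299792458/8.1601795e-12 = 3.6738464e+19 Hz

Frequency shift (decrease):
Δf = f₀ - f' = 4.228e+19 - 3.6738464e+19 = 5.542e+18 Hz

(Intermediate values are shown rounded; full precision is carried through to the final answer.)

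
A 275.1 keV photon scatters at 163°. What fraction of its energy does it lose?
0.5130 (or 51.30%)

Calculate initial and final photon energies:

Initial: E₀ = 275.1 keV → λ₀ = 4.5069 pm
Compton shift: Δλ = 4.7466 pm
Final wavelength: λ' = 9.2535 pm
Final energy: E' = 133.9866 keV

Fractional energy loss:
(E₀ - E')/E₀ = (275.1000 - 133.9866)/275.1000
= 141.1134/275.1000
= 0.5130
= 51.30%

(Intermediate values are shown rounded; full precision is carried through to the final answer.)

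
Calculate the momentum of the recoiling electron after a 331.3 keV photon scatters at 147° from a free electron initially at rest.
2.4872e-22 kg·m/s

The electron is initially at rest, so by conservation of momentum:
p⃗_e = p⃗₀ − p⃗'  (incident photon momentum minus scattered photon momentum)

Photon momentum magnitudes (p = h/λ = E/c):
λ₀ = hc/E₀ = 3.7424 pm → p₀ = h/λ₀ = 1.7706e-22 kg·m/s
Δλ = λ_C(1 − cos 147°) = 4.4612 pm
λ' = 8.2035 pm → p' = h/λ' = 8.0771e-23 kg·m/s

The scattered photon makes angle θ = 147° with the incident direction, so by the law of cosines:
|p⃗_e|² = p₀² + p'² − 2p₀p'cos θ
|p⃗_e|² = (1.7706e-22)² + (8.0771e-23)² − 2·1.7706e-22·8.0771e-23·cos(147°)
|p⃗_e| = 2.4872e-22 kg·m/s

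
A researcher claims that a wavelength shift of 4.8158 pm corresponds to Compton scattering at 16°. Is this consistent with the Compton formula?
No, inconsistent

Calculate the expected shift for θ = 16°:

Δλ_expected = λ_C(1 - cos(16°))
Δλ_expected = 2.4263 × (1 - cos(16°))
Δλ_expected = 2.4263 × 0.0387
Δλ_expected = 0.0940 pm

Given shift: 4.8158 pm
Expected shift: 0.0940 pm
Difference: 4.7218 pm

The values do not match. The given shift corresponds to θ ≈ 170.0°, not 16°.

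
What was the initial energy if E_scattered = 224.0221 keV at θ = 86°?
378.3001 keV

Convert final energy to wavelength (hc ≈ 1239.842 keV·pm):
λ' = hc/E' = 1239.842 / 224.0221 = 5.5345 pm

Calculate the Compton shift:
Δλ = λ_C(1 - cos(86°))
Δλ = 2.4263 × (1 - cos(86°))
Δλ = 2.2571 pm

Initial wavelength:
λ = λ' - Δλ = 5.5345 - 2.2571 = 3.2774 pm

Initial energy:
E = hc/λ = 1239.842 / 3.2774 = 378.3001 keV

(Intermediate values are shown rounded; full precision is carried through to the final answer.)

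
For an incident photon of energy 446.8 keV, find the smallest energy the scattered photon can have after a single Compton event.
162.5477 keV (at θ = 180°)

The scattered photon has minimum energy when its wavelength is maximum, i.e., when the Compton shift Δλ = λ_C(1 − cos θ) is maximum. This occurs at θ = 180° (backscattering), giving Δλ_max = 2λ_C = 4.8526 pm.

Initial wavelength: λ₀ = hc/E₀ = 2.7749 pm
Maximum final wavelength: λ'_max = λ₀ + 2λ_C = 2.7749 + 4.8526 = 7.6276 pm
Minimum final energy: E'_min = hc/λ'_max = 162.5477 keV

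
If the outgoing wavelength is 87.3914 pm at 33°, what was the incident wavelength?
87.0000 pm

From λ' = λ + Δλ, we have λ = λ' - Δλ

First calculate the Compton shift:
Δλ = λ_C(1 - cos θ)
Δλ = 2.4263 × (1 - cos(33°))
Δλ = 2.4263 × 0.1613
Δλ = 0.3914 pm

Initial wavelength:
λ = λ' - Δλ
λ = 87.3914 - 0.3914
λ = 87.0000 pm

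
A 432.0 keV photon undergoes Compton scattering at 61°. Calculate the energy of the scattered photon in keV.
300.9313 keV

First convert energy to wavelength:
λ = hc/E, with hc ≈ 1239.842 keV·pm (i.e. 1239.842 eV·nm)

For E = 432.0 keV = 432000 eV:
λ = 1239.842 keV·pm / 432.0 keV
λ = 2.8700 pm

Calculate the Compton shift:
Δλ = λ_C(1 - cos(61°)) = 2.4263 × 0.5152
Δλ = 1.2500 pm

Final wavelength:
λ' = 2.8700 + 1.2500 = 4.1200 pm

Final energy:
E' = hc/λ' = 1239.842 / 4.1200 = 300.9313 keV

(Intermediate values are shown rounded; full precision is carried through to the final answer.)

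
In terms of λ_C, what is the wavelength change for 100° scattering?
1.1736 λ_C

The Compton shift formula is:
Δλ = λ_C(1 - cos θ)

Dividing both sides by λ_C:
Δλ/λ_C = 1 - cos θ

For θ = 100°:
Δλ/λ_C = 1 - cos(100°)
Δλ/λ_C = 1 - -0.1736
Δλ/λ_C = 1.1736

This means the shift is 1.1736 × λ_C = 2.8476 pm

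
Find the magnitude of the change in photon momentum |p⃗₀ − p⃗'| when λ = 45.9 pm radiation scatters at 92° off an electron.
2.0237e-23 kg·m/s

Photon momentum magnitude is p = h/λ.

Initial momentum:
p₀ = h/λ = 6.6261e-34/4.5900e-11 = 1.4436e-23 kg·m/s

After scattering:
λ' = λ + Δλ = 45.9 + 2.5110 = 48.4110 pm
p' = h/λ' = 6.6261e-34/4.8411e-11 = 1.3687e-23 kg·m/s

Momentum is a vector; the scattered photon's direction makes angle θ = 92° with the incident direction. The magnitude of the vector change Δp⃗ = p⃗₀ − p⃗' is found from the law of cosines:
|Δp⃗|² = p₀² + p'² − 2p₀p'cos θ
|Δp⃗|² = (1.4436e-23)² + (1.3687e-23)² − 2·1.4436e-23·1.3687e-23·cos(92°)
|Δp⃗| = 2.0237e-23 kg·m/s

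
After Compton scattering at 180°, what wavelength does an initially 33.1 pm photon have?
37.9526 pm

Using the Compton formula: λ' = λ + λ_C(1 − cos θ)

For θ = 180°, cos θ = -1 (exact) = -1.0000, so:
1 − cos 180° = 1 − (-1) = 2.0000

Δλ = λ_C × 2.0000 = 2.4263 × 2.0000 = 4.8526 pm

λ' = 33.1 + 4.8526 = 37.9526 pm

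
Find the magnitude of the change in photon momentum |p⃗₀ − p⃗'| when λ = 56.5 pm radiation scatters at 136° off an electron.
2.1002e-23 kg·m/s

Photon momentum magnitude is p = h/λ.

Initial momentum:
p₀ = h/λ = 6.6261e-34/5.6500e-11 = 1.1728e-23 kg·m/s

After scattering:
λ' = λ + Δλ = 56.5 + 4.1717 = 60.6717 pm
p' = h/λ' = 6.6261e-34/6.0672e-11 = 1.0921e-23 kg·m/s

Momentum is a vector; the scattered photon's direction makes angle θ = 136° with the incident direction. The magnitude of the vector change Δp⃗ = p⃗₀ − p⃗' is found from the law of cosines:
|Δp⃗|² = p₀² + p'² − 2p₀p'cos θ
|Δp⃗|² = (1.1728e-23)² + (1.0921e-23)² − 2·1.1728e-23·1.0921e-23·cos(136°)
|Δp⃗| = 2.1002e-23 kg·m/s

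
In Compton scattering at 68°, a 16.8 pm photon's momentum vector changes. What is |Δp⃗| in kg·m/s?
4.2370e-23 kg·m/s

Photon momentum magnitude is p = h/λ.

Initial momentum:
p₀ = h/λ = 6.6261e-34/1.6800e-11 = 3.9441e-23 kg·m/s

After scattering:
λ' = λ + Δλ = 16.8 + 1.5174 = 18.3174 pm
p' = h/λ' = 6.6261e-34/1.8317e-11 = 3.6174e-23 kg·m/s

Momentum is a vector; the scattered photon's direction makes angle θ = 68° with the incident direction. The magnitude of the vector change Δp⃗ = p⃗₀ − p⃗' is found from the law of cosines:
|Δp⃗|² = p₀² + p'² − 2p₀p'cos θ
|Δp⃗|² = (3.9441e-23)² + (3.6174e-23)² − 2·3.9441e-23·3.6174e-23·cos(68°)
|Δp⃗| = 4.2370e-23 kg·m/s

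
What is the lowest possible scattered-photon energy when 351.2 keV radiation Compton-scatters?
147.9009 keV (at θ = 180°)

The scattered photon has minimum energy when its wavelength is maximum, i.e., when the Compton shift Δλ = λ_C(1 − cos θ) is maximum. This occurs at θ = 180° (backscattering), giving Δλ_max = 2λ_C = 4.8526 pm.

Initial wavelength: λ₀ = hc/E₀ = 3.5303 pm
Maximum final wavelength: λ'_max = λ₀ + 2λ_C = 3.5303 + 4.8526 = 8.3829 pm
Minimum final energy: E'_min = hc/λ'_max = 147.9009 keV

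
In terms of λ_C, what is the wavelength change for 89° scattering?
0.9825 λ_C

The Compton shift formula is:
Δλ = λ_C(1 - cos θ)

Dividing both sides by λ_C:
Δλ/λ_C = 1 - cos θ

For θ = 89°:
Δλ/λ_C = 1 - cos(89°)
Δλ/λ_C = 1 - 0.0175
Δλ/λ_C = 0.9825

This means the shift is 0.9825 × λ_C = 2.3840 pm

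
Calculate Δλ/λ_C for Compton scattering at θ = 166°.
1.9703 λ_C

The Compton shift formula is:
Δλ = λ_C(1 - cos θ)

Dividing both sides by λ_C:
Δλ/λ_C = 1 - cos θ

For θ = 166°:
Δλ/λ_C = 1 - cos(166°)
Δλ/λ_C = 1 - -0.9703
Δλ/λ_C = 1.9703

This means the shift is 1.9703 × λ_C = 4.7805 pm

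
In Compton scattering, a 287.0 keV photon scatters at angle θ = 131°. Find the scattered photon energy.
148.6956 keV

First convert energy to wavelength:
λ = hc/E, with hc ≈ 1239.842 keV·pm (i.e. 1239.842 eV·nm)

For E = 287.0 keV = 287000 eV:
λ = 1239.842 keV·pm / 287.0 keV
λ = 4.3200 pm

Calculate the Compton shift:
Δλ = λ_C(1 - cos(131°)) = 2.4263 × 1.6561
Δλ = 4.0181 pm

Final wavelength:
λ' = 4.3200 + 4.0181 = 8.3381 pm

Final energy:
E' = hc/λ' = 1239.842 / 8.3381 = 148.6956 keV

(Intermediate values are shown rounded; full precision is carried through to the final answer.)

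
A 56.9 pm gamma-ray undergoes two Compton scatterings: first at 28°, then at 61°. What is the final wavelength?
58.4340 pm

Apply Compton shift twice:

First scattering at θ₁ = 28°:
Δλ₁ = λ_C(1 - cos(28°))
Δλ₁ = 2.4263 × 0.1171
Δλ₁ = 0.2840 pm

After first scattering:
λ₁ = 56.9 + 0.2840 = 57.1840 pm

Second scattering at θ₂ = 61°:
Δλ₂ = λ_C(1 - cos(61°))
Δλ₂ = 2.4263 × 0.5152
Δλ₂ = 1.2500 pm

Final wavelength:
λ₂ = 57.1840 + 1.2500 = 58.4340 pm

Total shift: Δλ_total = 0.2840 + 1.2500 = 1.5340 pm

(Intermediate values are shown rounded; full precision is carried through to the final answer.)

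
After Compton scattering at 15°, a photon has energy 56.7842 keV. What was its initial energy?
57.0000 keV

Convert final energy to wavelength (hc ≈ 1239.842 keV·pm):
λ' = hc/E' = 1239.842 / 56.7842 = 21.8343 pm

Calculate the Compton shift:
Δλ = λ_C(1 - cos(15°))
Δλ = 2.4263 × (1 - cos(15°))
Δλ = 0.0827 pm

Initial wavelength:
λ = λ' - Δλ = 21.8343 - 0.0827 = 21.7516 pm

Initial energy:
E = hc/λ = 1239.842 / 21.7516 = 57.0000 keV

(Intermediate values are shown rounded; full precision is carried through to the final answer.)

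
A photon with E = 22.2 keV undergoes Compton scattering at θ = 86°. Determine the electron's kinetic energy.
0.8623 keV

By energy conservation: K_e = E_initial - E_final

First find the scattered photon energy:
Initial wavelength: λ = hc/E = 55.8487 pm
Compton shift: Δλ = λ_C(1 - cos(86°)) = 2.2571 pm
Final wavelength: λ' = 55.8487 + 2.2571 = 58.1058 pm
Final photon energy: E' = hc/λ' = 21.3377 keV

Electron kinetic energy:
K_e = E - E' = 22.2000 - 21.3377 = 0.8623 keV

(Intermediate values are shown rounded; full precision is carried through to the final answer.)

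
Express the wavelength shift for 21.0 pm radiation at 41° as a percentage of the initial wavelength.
2.8341%

Calculate the Compton shift:
Δλ = λ_C(1 - cos(41°))
Δλ = 2.4263 × (1 - cos(41°))
Δλ = 2.4263 × 0.2453
Δλ = 0.5952 pm

Percentage change:
(Δλ/λ₀) × 100 = (0.5952/21.0) × 100
= 2.8341%

(Intermediate values are shown rounded; full precision is carried through to the final answer.)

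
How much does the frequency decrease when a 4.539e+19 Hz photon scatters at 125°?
1.663e+19 Hz (decrease)

Convert frequency to wavelength (c = 299792458 m/s):
λ₀ = c/f₀ = 299792458/4.539e+19 = 6.6048129e-12 m = 6.6048 pm

Calculate Compton shift:
Δλ = λ_C(1 - cos(125°)) = 3.8180 pm

Final wavelength:
λ' = λ₀ + Δλ = 6.6048 + 3.8180 = 10.4228 pm

Final frequency:
f' = c/λ' = 299792458/1.0422798e-11 = 2.8763147e+19 Hz

Frequency shift (decrease):
Δf = f₀ - f' = 4.539e+19 - 2.8763147e+19 = 1.663e+19 Hz

(Intermediate values are shown rounded; full precision is carried through to the final answer.)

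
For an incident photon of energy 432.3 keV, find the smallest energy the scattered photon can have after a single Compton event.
160.5881 keV (at θ = 180°)

The scattered photon has minimum energy when its wavelength is maximum, i.e., when the Compton shift Δλ = λ_C(1 − cos θ) is maximum. This occurs at θ = 180° (backscattering), giving Δλ_max = 2λ_C = 4.8526 pm.

Initial wavelength: λ₀ = hc/E₀ = 2.8680 pm
Maximum final wavelength: λ'_max = λ₀ + 2λ_C = 2.8680 + 4.8526 = 7.7206 pm
Minimum final energy: E'_min = hc/λ'_max = 160.5881 keV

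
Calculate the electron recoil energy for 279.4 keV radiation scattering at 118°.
124.4761 keV

By energy conservation: K_e = E_initial - E_final

First find the scattered photon energy:
Initial wavelength: λ = hc/E = 4.4375 pm
Compton shift: Δλ = λ_C(1 - cos(118°)) = 3.5654 pm
Final wavelength: λ' = 4.4375 + 3.5654 = 8.0029 pm
Final photon energy: E' = hc/λ' = 154.9239 keV

Electron kinetic energy:
K_e = E - E' = 279.4000 - 154.9239 = 124.4761 keV

(Intermediate values are shown rounded; full precision is carried through to the final answer.)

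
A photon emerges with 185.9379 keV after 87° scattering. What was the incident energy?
283.8001 keV

Convert final energy to wavelength (hc ≈ 1239.842 keV·pm):
λ' = hc/E' = 1239.842 / 185.9379 = 6.6680 pm

Calculate the Compton shift:
Δλ = λ_C(1 - cos(87°))
Δλ = 2.4263 × (1 - cos(87°))
Δλ = 2.2993 pm

Initial wavelength:
λ = λ' - Δλ = 6.6680 - 2.2993 = 4.3687 pm

Initial energy:
E = hc/λ = 1239.842 / 4.3687 = 283.8001 keV

(Intermediate values are shown rounded; full precision is carried through to the final answer.)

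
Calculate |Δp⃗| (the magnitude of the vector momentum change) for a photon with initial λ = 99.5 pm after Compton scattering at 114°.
1.0985e-23 kg·m/s

Photon momentum magnitude is p = h/λ.

Initial momentum:
p₀ = h/λ = 6.6261e-34/9.9500e-11 = 6.6594e-24 kg·m/s

After scattering:
λ' = λ + Δλ = 99.5 + 3.4132 = 102.9132 pm
p' = h/λ' = 6.6261e-34/1.0291e-10 = 6.4385e-24 kg·m/s

Momentum is a vector; the scattered photon's direction makes angle θ = 114° with the incident direction. The magnitude of the vector change Δp⃗ = p⃗₀ − p⃗' is found from the law of cosines:
|Δp⃗|² = p₀² + p'² − 2p₀p'cos θ
|Δp⃗|² = (6.6594e-24)² + (6.4385e-24)² − 2·6.6594e-24·6.4385e-24·cos(114°)
|Δp⃗| = 1.0985e-23 kg·m/s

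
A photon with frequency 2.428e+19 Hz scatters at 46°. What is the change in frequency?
1.374e+18 Hz (decrease)

Convert frequency to wavelength (c = 299792458 m/s):
λ₀ = c/f₀ = 299792458/2.428e+19 = 1.2347301e-11 m = 12.3473 pm

Calculate Compton shift:
Δλ = λ_C(1 - cos(46°)) = 0.7409 pm

Final wavelength:
λ' = λ₀ + Δλ = 12.3473 + 0.7409 = 13.0882 pm

Final frequency:
f' = c/λ' = 299792458/1.3088154e-11 = 2.2905633e+19 Hz

Frequency shift (decrease):
Δf = f₀ - f' = 2.428e+19 - 2.2905633e+19 = 1.374e+18 Hz

(Intermediate values are shown rounded; full precision is carried through to the final answer.)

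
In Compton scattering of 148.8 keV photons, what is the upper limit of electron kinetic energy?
54.7649 keV

Maximum energy transfer occurs at θ = 180° (backscattering).

Initial photon: E₀ = 148.8 keV → λ₀ = 8.3323 pm

Maximum Compton shift (at 180°):
Δλ_max = 2λ_C = 2 × 2.4263 = 4.8526 pm

Final wavelength:
λ' = 8.3323 + 4.8526 = 13.1849 pm

Minimum photon energy (maximum energy to electron):
E'_min = hc/λ' = 94.0351 keV

Maximum electron kinetic energy:
K_max = E₀ - E'_min = 148.8000 - 94.0351 = 54.7649 keV

(Intermediate values are shown rounded; full precision is carried through to the final answer.)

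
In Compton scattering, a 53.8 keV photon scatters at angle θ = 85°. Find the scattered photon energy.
49.0828 keV

First convert energy to wavelength:
λ = hc/E, with hc ≈ 1239.842 keV·pm (i.e. 1239.842 eV·nm)

For E = 53.8 keV = 53800 eV:
λ = 1239.842 keV·pm / 53.8 keV
λ = 23.0454 pm

Calculate the Compton shift:
Δλ = λ_C(1 - cos(85°)) = 2.4263 × 0.9128
Δλ = 2.2148 pm

Final wavelength:
λ' = 23.0454 + 2.2148 = 25.2602 pm

Final energy:
E' = hc/λ' = 1239.842 / 25.2602 = 49.0828 keV

(Intermediate values are shown rounded; full precision is carried through to the final answer.)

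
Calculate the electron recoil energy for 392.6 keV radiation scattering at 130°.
219.0485 keV

By energy conservation: K_e = E_initial - E_final

First find the scattered photon energy:
Initial wavelength: λ = hc/E = 3.1580 pm
Compton shift: Δλ = λ_C(1 - cos(130°)) = 3.9859 pm
Final wavelength: λ' = 3.1580 + 3.9859 = 7.1439 pm
Final photon energy: E' = hc/λ' = 173.5515 keV

Electron kinetic energy:
K_e = E - E' = 392.6000 - 173.5515 = 219.0485 keV

(Intermediate values are shown rounded; full precision is carried through to the final answer.)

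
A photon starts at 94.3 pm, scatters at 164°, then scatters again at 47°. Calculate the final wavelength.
99.8302 pm

Apply Compton shift twice:

First scattering at θ₁ = 164°:
Δλ₁ = λ_C(1 - cos(164°))
Δλ₁ = 2.4263 × 1.9613
Δλ₁ = 4.7586 pm

After first scattering:
λ₁ = 94.3 + 4.7586 = 99.0586 pm

Second scattering at θ₂ = 47°:
Δλ₂ = λ_C(1 - cos(47°))
Δλ₂ = 2.4263 × 0.3180
Δλ₂ = 0.7716 pm

Final wavelength:
λ₂ = 99.0586 + 0.7716 = 99.8302 pm

Total shift: Δλ_total = 4.7586 + 0.7716 = 5.5302 pm

(Intermediate values are shown rounded; full precision is carried through to the final answer.)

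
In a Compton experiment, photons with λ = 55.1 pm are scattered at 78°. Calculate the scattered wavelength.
57.0219 pm

Using the Compton scattering formula:
λ' = λ + Δλ = λ + λ_C(1 - cos θ)

Given:
- Initial wavelength λ = 55.1 pm
- Scattering angle θ = 78°
- Compton wavelength λ_C ≈ 2.4263 pm

Calculate the shift:
Δλ = 2.4263 × (1 - cos(78°))
Δλ = 2.4263 × 0.7921
Δλ = 1.9219 pm

Final wavelength:
λ' = 55.1 + 1.9219 = 57.0219 pm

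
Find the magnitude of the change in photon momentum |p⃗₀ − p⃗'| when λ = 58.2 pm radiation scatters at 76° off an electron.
1.3807e-23 kg·m/s

Photon momentum magnitude is p = h/λ.

Initial momentum:
p₀ = h/λ = 6.6261e-34/5.8200e-11 = 1.1385e-23 kg·m/s

After scattering:
λ' = λ + Δλ = 58.2 + 1.8393 = 60.0393 pm
p' = h/λ' = 6.6261e-34/6.0039e-11 = 1.1036e-23 kg·m/s

Momentum is a vector; the scattered photon's direction makes angle θ = 76° with the incident direction. The magnitude of the vector change Δp⃗ = p⃗₀ − p⃗' is found from the law of cosines:
|Δp⃗|² = p₀² + p'² − 2p₀p'cos θ
|Δp⃗|² = (1.1385e-23)² + (1.1036e-23)² − 2·1.1385e-23·1.1036e-23·cos(76°)
|Δp⃗| = 1.3807e-23 kg·m/s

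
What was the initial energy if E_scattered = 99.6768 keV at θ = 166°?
161.9000 keV

Convert final energy to wavelength (hc ≈ 1239.842 keV·pm):
λ' = hc/E' = 1239.842 / 99.6768 = 12.4386 pm

Calculate the Compton shift:
Δλ = λ_C(1 - cos(166°))
Δλ = 2.4263 × (1 - cos(166°))
Δλ = 4.7805 pm

Initial wavelength:
λ = λ' - Δλ = 12.4386 - 4.7805 = 7.6581 pm

Initial energy:
E = hc/λ = 1239.842 / 7.6581 = 161.9000 keV

(Intermediate values are shown rounded; full precision is carried through to the final answer.)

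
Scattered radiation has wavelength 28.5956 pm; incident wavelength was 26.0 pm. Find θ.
94.00°

First find the wavelength shift:
Δλ = λ' - λ = 28.5956 - 26.0 = 2.5956 pm

Using Δλ = λ_C(1 - cos θ), with λ_C = h/(m_e·c) ≈ 2.42631024 pm:
cos θ = 1 - Δλ/λ_C
cos θ = 1 - 2.5956/2.42631024
cos θ = -0.069773

θ = arccos(-0.069773)
θ = 94.00°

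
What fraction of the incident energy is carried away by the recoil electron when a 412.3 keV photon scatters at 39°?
0.1524 (or 15.24%)

Calculate initial and final photon energies:

Initial: E₀ = 412.3 keV → λ₀ = 3.0071 pm
Compton shift: Δλ = 0.5407 pm
Final wavelength: λ' = 3.5478 pm
Final energy: E' = 349.4630 keV

Fractional energy loss:
(E₀ - E')/E₀ = (412.3000 - 349.4630)/412.3000
= 62.8370/412.3000
= 0.1524
= 15.24%

(Intermediate values are shown rounded; full precision is carried through to the final answer.)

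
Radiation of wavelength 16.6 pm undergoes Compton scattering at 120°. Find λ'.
20.2395 pm

Using the Compton formula: λ' = λ + λ_C(1 − cos θ)

For θ = 120°, cos θ = -1/2 (exact) = -0.5000, so:
1 − cos 120° = 1 − (-1/2) = 1.5000

Δλ = λ_C × 1.5000 = 2.4263 × 1.5000 = 3.6395 pm

λ' = 16.6 + 3.6395 = 20.2395 pm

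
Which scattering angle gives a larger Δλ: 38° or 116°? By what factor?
116° produces the larger shift by a factor of 6.785

Calculate both shifts using Δλ = λ_C(1 - cos θ):

For θ₁ = 38°:
Δλ₁ = 2.4263 × (1 - cos(38°))
Δλ₁ = 2.4263 × 0.2120
Δλ₁ = 0.5144 pm

For θ₂ = 116°:
Δλ₂ = 2.4263 × (1 - cos(116°))
Δλ₂ = 2.4263 × 1.4384
Δλ₂ = 3.4899 pm

The 116° angle produces the larger shift.
Ratio: 3.4899/0.5144 = 6.785

(Intermediate values are shown rounded; full precision is carried through to the final answer.)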